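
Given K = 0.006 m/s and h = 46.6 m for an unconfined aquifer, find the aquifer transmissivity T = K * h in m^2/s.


Transmissivity is defined as T = K * h.
T = 0.006 * 46.6
  = 0.2796 m^2/s.

0.2796


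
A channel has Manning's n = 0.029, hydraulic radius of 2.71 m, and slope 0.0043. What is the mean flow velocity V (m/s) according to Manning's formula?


Manning's equation gives V = (1/n) * R^(2/3) * S^(1/2).
First, compute R^(2/3) = 2.71^(2/3) = 1.9438.
Next, S^(1/2) = 0.0043^(1/2) = 0.065574.
Then 1/n = 1/0.029 = 34.48.
V = 34.48 * 1.9438 * 0.065574 = 4.3952 m/s.

4.3952


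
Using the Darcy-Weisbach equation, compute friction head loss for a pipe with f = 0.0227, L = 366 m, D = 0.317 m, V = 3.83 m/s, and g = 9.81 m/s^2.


Darcy-Weisbach equation: h_f = f * (L/D) * V^2/(2g).
f * L/D = 0.0227 * 366/0.317 = 26.2088.
V^2/(2g) = 3.83^2 / (2*9.81) = 14.6689 / 19.62 = 0.7477 m.
h_f = 26.2088 * 0.7477 = 19.595 m.

19.595


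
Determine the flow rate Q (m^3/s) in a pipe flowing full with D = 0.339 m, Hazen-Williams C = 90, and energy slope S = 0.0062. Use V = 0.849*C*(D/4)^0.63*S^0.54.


For a full circular pipe, R = D/4 = 0.339/4 = 0.0848 m.
V = 0.849 * 90 * 0.0848^0.63 * 0.0062^0.54
  = 0.849 * 90 * 0.211217 * 0.064253
  = 1.037 m/s.
Pipe area A = pi*D^2/4 = pi*0.339^2/4 = 0.0903 m^2.
Q = A * V = 0.0903 * 1.037 = 0.0936 m^3/s.

0.0936


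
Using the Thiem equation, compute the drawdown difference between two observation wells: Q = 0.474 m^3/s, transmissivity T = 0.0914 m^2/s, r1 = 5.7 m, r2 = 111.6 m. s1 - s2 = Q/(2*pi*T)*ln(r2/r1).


Thiem equation: s1 - s2 = Q/(2*pi*T) * ln(r2/r1).
ln(r2/r1) = ln(111.6/5.7) = 2.9745.
Q/(2*pi*T) = 0.474 / (2*pi*0.0914) = 0.474 / 0.5743 = 0.8254.
s1 - s2 = 0.8254 * 2.9745 = 2.455 m.

2.455


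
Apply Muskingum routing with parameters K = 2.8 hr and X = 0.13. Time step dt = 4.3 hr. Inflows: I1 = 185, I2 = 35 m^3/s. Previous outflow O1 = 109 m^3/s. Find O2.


Muskingum coefficients:
denom = 2*K*(1-X) + dt = 2*2.8*(1-0.13) + 4.3 = 9.172.
C0 = (dt - 2*K*X)/denom = (4.3 - 2*2.8*0.13)/9.172 = 0.3894.
C1 = (dt + 2*K*X)/denom = (4.3 + 2*2.8*0.13)/9.172 = 0.5482.
C2 = (2*K*(1-X) - dt)/denom = 0.0624.
O2 = C0*I2 + C1*I1 + C2*O1
   = 0.3894*35 + 0.5482*185 + 0.0624*109
   = 121.84 m^3/s.

121.84


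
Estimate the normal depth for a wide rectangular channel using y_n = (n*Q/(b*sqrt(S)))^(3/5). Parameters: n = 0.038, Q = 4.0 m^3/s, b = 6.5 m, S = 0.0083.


We use the wide-channel approximation y_n = (n*Q/(b*sqrt(S)))^(3/5).
sqrt(S) = sqrt(0.0083) = 0.091104.
Numerator: n*Q = 0.038 * 4.0 = 0.152.
Denominator: b*sqrt(S) = 6.5 * 0.091104 = 0.592176.
arg = 0.2567.
y_n = 0.2567^(3/5) = 0.4422 m.

0.4422


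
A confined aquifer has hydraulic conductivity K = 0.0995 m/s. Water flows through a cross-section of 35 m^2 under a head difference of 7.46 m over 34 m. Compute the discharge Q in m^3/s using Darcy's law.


Darcy's law: Q = K * A * i, where i = dh/L.
Hydraulic gradient i = 7.46 / 34 = 0.219412.
Q = 0.0995 * 35 * 0.219412
  = 0.7641 m^3/s.

0.7641


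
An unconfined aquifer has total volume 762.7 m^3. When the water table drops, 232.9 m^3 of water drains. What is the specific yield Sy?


Specific yield Sy = Volume drained / Total volume.
Sy = 232.9 / 762.7
   = 0.3054.

0.3054


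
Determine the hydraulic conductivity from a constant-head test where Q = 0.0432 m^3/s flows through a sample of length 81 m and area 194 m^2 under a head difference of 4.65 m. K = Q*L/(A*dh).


From K = Q*L / (A*dh):
Numerator: Q*L = 0.0432 * 81 = 3.4992.
Denominator: A*dh = 194 * 4.65 = 902.1.
K = 3.4992 / 902.1 = 0.003879 m/s.

0.003879


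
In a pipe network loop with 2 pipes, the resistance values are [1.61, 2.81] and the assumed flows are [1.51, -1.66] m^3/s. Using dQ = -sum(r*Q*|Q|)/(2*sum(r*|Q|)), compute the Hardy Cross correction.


Numerator terms (r*Q*|Q|): 1.61*1.51*|1.51| = 3.671; 2.81*-1.66*|-1.66| = -7.7432.
Sum of numerator = -4.0723.
Denominator terms (r*|Q|): 1.61*|1.51| = 2.4311; 2.81*|-1.66| = 4.6646.
2 * sum of denominator = 2 * 7.0957 = 14.1914.
dQ = --4.0723 / 14.1914 = 0.287 m^3/s.

0.287


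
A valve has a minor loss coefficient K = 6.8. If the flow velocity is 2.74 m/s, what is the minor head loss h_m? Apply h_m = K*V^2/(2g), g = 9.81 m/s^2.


Minor loss formula: h_m = K * V^2/(2g).
V^2 = 2.74^2 = 7.5076.
V^2/(2g) = 7.5076 / 19.62 = 0.3827 m.
h_m = 6.8 * 0.3827 = 2.602 m.

2.602


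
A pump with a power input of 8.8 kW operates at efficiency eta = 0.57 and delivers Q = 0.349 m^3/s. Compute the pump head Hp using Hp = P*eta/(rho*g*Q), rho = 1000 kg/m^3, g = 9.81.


Pump head formula: Hp = P * eta / (rho * g * Q).
Numerator: P * eta = 8.8 * 1000 * 0.57 = 5016.0 W.
Denominator: rho * g * Q = 1000 * 9.81 * 0.349 = 3423.69.
Hp = 5016.0 / 3423.69 = 1.47 m.

1.47


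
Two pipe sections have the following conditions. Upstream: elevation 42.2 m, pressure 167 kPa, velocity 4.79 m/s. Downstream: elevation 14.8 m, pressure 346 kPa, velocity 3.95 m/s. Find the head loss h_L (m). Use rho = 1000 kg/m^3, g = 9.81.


Total head at each section: H = z + p/(rho*g) + V^2/(2g).
H1 = 42.2 + 167*1000/(1000*9.81) + 4.79^2/(2*9.81)
   = 42.2 + 17.023 + 1.1694
   = 60.393 m.
H2 = 14.8 + 346*1000/(1000*9.81) + 3.95^2/(2*9.81)
   = 14.8 + 35.27 + 0.7952
   = 50.865 m.
h_L = H1 - H2 = 60.393 - 50.865 = 9.528 m.

9.528


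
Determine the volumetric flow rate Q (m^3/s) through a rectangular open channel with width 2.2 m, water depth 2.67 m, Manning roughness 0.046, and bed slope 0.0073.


For a rectangular channel, the cross-sectional area A = b * y = 2.2 * 2.67 = 5.87 m^2.
The wetted perimeter P = b + 2y = 2.2 + 2*2.67 = 7.54 m.
Hydraulic radius R = A/P = 5.87/7.54 = 0.779 m.
Velocity V = (1/n)*R^(2/3)*S^(1/2) = (1/0.046)*0.779^(2/3)*0.0073^(1/2) = 1.5726 m/s.
Discharge Q = A * V = 5.87 * 1.5726 = 9.237 m^3/s.

9.237


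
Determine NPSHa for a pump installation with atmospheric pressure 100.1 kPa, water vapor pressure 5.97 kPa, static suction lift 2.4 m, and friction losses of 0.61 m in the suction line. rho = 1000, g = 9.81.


NPSHa = p_atm/(rho*g) - z_s - hf_s - p_vap/(rho*g).
p_atm/(rho*g) = 100.1*1000 / (1000*9.81) = 10.204 m.
p_vap/(rho*g) = 5.97*1000 / (1000*9.81) = 0.609 m.
NPSHa = 10.204 - 2.4 - 0.61 - 0.609
      = 6.59 m.

6.59


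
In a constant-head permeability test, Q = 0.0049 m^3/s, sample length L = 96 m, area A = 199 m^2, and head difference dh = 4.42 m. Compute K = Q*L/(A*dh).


From K = Q*L / (A*dh):
Numerator: Q*L = 0.0049 * 96 = 0.4704.
Denominator: A*dh = 199 * 4.42 = 879.58.
K = 0.4704 / 879.58 = 0.000535 m/s.

0.000535


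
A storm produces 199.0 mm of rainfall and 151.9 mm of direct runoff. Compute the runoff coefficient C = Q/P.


The runoff coefficient C = runoff depth / rainfall depth.
C = 151.9 / 199.0
  = 0.7633.

0.7633


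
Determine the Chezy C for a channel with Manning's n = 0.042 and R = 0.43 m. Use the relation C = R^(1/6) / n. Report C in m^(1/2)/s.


The Chezy coefficient relates to Manning's n through C = R^(1/6) / n.
R^(1/6) = 0.43^(1/6) = 0.868783.
C = 0.868783 / 0.042 = 20.69 m^(1/2)/s.

20.69


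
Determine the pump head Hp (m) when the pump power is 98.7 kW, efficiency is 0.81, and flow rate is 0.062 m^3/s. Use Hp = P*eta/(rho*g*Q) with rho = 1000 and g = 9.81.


Pump head formula: Hp = P * eta / (rho * g * Q).
Numerator: P * eta = 98.7 * 1000 * 0.81 = 79947.0 W.
Denominator: rho * g * Q = 1000 * 9.81 * 0.062 = 608.22.
Hp = 79947.0 / 608.22 = 131.44 m.

131.44


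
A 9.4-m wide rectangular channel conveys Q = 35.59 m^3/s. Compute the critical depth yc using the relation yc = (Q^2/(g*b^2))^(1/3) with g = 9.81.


Using yc = (Q^2 / (g * b^2))^(1/3):
Q^2 = 35.59^2 = 1266.65.
g * b^2 = 9.81 * 9.4^2 = 9.81 * 88.36 = 866.81.
Q^2 / (g*b^2) = 1266.65 / 866.81 = 1.4613.
yc = 1.4613^(1/3) = 1.1348 m.

1.1348


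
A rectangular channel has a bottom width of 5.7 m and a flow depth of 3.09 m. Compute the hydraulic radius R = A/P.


For a rectangular section:
Flow area A = b * y = 5.7 * 3.09 = 17.61 m^2.
Wetted perimeter P = b + 2y = 5.7 + 2*3.09 = 11.88 m.
Hydraulic radius R = A/P = 17.61 / 11.88 = 1.4826 m.

1.4826


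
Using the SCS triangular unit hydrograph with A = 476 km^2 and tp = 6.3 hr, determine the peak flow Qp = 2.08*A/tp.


SCS formula: Qp = 2.08 * A / tp.
Qp = 2.08 * 476 / 6.3
   = 990.08 / 6.3
   = 157.16 m^3/s per cm.

157.16


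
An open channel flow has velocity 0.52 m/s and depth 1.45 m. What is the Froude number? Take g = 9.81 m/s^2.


The Froude number is defined as Fr = V / sqrt(g*y).
g*y = 9.81 * 1.45 = 14.2245.
sqrt(g*y) = sqrt(14.2245) = 3.7715.
Fr = 0.52 / 3.7715 = 0.1379.

0.1379


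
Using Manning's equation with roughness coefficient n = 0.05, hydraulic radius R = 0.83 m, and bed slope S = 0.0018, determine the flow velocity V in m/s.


Manning's equation gives V = (1/n) * R^(2/3) * S^(1/2).
First, compute R^(2/3) = 0.83^(2/3) = 0.8832.
Next, S^(1/2) = 0.0018^(1/2) = 0.042426.
Then 1/n = 1/0.05 = 20.0.
V = 20.0 * 0.8832 * 0.042426 = 0.7494 m/s.

0.7494


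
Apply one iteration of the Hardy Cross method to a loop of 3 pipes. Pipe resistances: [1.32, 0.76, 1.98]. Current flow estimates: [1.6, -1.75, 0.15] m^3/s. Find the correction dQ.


Numerator terms (r*Q*|Q|): 1.32*1.6*|1.6| = 3.3792; 0.76*-1.75*|-1.75| = -2.3275; 1.98*0.15*|0.15| = 0.0445.
Sum of numerator = 1.0963.
Denominator terms (r*|Q|): 1.32*|1.6| = 2.112; 0.76*|-1.75| = 1.33; 1.98*|0.15| = 0.297.
2 * sum of denominator = 2 * 3.739 = 7.478.
dQ = -1.0963 / 7.478 = -0.1466 m^3/s.

-0.1466


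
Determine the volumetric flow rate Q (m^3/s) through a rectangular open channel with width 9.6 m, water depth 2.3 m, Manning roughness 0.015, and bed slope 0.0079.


For a rectangular channel, the cross-sectional area A = b * y = 9.6 * 2.3 = 22.08 m^2.
The wetted perimeter P = b + 2y = 9.6 + 2*2.3 = 14.2 m.
Hydraulic radius R = A/P = 22.08/14.2 = 1.5549 m.
Velocity V = (1/n)*R^(2/3)*S^(1/2) = (1/0.015)*1.5549^(2/3)*0.0079^(1/2) = 7.953 m/s.
Discharge Q = A * V = 22.08 * 7.953 = 175.602 m^3/s.

175.602


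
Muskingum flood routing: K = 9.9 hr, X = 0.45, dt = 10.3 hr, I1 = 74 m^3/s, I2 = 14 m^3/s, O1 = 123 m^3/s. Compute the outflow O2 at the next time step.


Muskingum coefficients:
denom = 2*K*(1-X) + dt = 2*9.9*(1-0.45) + 10.3 = 21.19.
C0 = (dt - 2*K*X)/denom = (10.3 - 2*9.9*0.45)/21.19 = 0.0656.
C1 = (dt + 2*K*X)/denom = (10.3 + 2*9.9*0.45)/21.19 = 0.9066.
C2 = (2*K*(1-X) - dt)/denom = 0.0278.
O2 = C0*I2 + C1*I1 + C2*O1
   = 0.0656*14 + 0.9066*74 + 0.0278*123
   = 71.43 m^3/s.

71.43


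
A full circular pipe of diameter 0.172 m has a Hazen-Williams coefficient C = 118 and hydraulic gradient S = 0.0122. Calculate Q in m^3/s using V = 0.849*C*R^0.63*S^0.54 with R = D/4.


For a full circular pipe, R = D/4 = 0.172/4 = 0.043 m.
V = 0.849 * 118 * 0.043^0.63 * 0.0122^0.54
  = 0.849 * 118 * 0.137748 * 0.092605
  = 1.2779 m/s.
Pipe area A = pi*D^2/4 = pi*0.172^2/4 = 0.0232 m^2.
Q = A * V = 0.0232 * 1.2779 = 0.0297 m^3/s.

0.0297


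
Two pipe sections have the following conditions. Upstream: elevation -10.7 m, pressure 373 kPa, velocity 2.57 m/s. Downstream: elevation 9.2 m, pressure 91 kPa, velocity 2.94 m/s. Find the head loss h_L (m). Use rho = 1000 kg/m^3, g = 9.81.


Total head at each section: H = z + p/(rho*g) + V^2/(2g).
H1 = -10.7 + 373*1000/(1000*9.81) + 2.57^2/(2*9.81)
   = -10.7 + 38.022 + 0.3366
   = 27.659 m.
H2 = 9.2 + 91*1000/(1000*9.81) + 2.94^2/(2*9.81)
   = 9.2 + 9.276 + 0.4406
   = 18.917 m.
h_L = H1 - H2 = 27.659 - 18.917 = 8.742 m.

8.742


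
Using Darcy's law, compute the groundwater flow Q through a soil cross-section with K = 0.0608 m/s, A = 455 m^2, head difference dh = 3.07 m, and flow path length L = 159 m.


Darcy's law: Q = K * A * i, where i = dh/L.
Hydraulic gradient i = 3.07 / 159 = 0.019308.
Q = 0.0608 * 455 * 0.019308
  = 0.5341 m^3/s.

0.5341


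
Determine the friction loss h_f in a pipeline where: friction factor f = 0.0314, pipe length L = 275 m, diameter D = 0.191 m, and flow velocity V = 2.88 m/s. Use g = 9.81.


Darcy-Weisbach equation: h_f = f * (L/D) * V^2/(2g).
f * L/D = 0.0314 * 275/0.191 = 45.2094.
V^2/(2g) = 2.88^2 / (2*9.81) = 8.2944 / 19.62 = 0.4228 m.
h_f = 45.2094 * 0.4228 = 19.112 m.

19.112


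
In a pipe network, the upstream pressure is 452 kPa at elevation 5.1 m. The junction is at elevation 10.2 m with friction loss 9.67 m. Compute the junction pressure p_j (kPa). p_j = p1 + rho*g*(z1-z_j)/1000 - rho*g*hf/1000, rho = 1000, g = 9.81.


Junction pressure: p_j = p1 + rho*g*(z1 - z_j)/1000 - rho*g*hf/1000.
Elevation term = 1000*9.81*(5.1 - 10.2)/1000 = -50.031 kPa.
Friction term = 1000*9.81*9.67/1000 = 94.863 kPa.
p_j = 452 + -50.031 - 94.863 = 307.11 kPa.

307.11


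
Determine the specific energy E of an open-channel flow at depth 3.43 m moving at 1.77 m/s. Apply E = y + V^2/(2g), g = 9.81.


Specific energy E = y + V^2/(2g).
Velocity head = V^2/(2g) = 1.77^2 / (2*9.81) = 3.1329 / 19.62 = 0.1597 m.
E = 3.43 + 0.1597 = 3.5897 m.

3.5897


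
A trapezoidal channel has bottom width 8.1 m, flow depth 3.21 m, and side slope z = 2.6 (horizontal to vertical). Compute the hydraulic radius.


For a trapezoidal section with side slope z:
A = (b + z*y)*y = (8.1 + 2.6*3.21)*3.21 = 52.792 m^2.
P = b + 2*y*sqrt(1 + z^2) = 8.1 + 2*3.21*sqrt(1 + 2.6^2) = 25.984 m.
R = A/P = 52.792 / 25.984 = 2.0317 m.

2.0317


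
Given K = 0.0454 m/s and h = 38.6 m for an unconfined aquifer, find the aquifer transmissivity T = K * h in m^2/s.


Transmissivity is defined as T = K * h.
T = 0.0454 * 38.6
  = 1.7524 m^2/s.

1.7524


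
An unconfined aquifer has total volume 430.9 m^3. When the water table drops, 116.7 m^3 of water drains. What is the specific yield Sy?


Specific yield Sy = Volume drained / Total volume.
Sy = 116.7 / 430.9
   = 0.2708.

0.2708


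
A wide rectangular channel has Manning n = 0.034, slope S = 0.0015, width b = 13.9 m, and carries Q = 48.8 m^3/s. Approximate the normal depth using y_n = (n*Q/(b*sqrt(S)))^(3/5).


We use the wide-channel approximation y_n = (n*Q/(b*sqrt(S)))^(3/5).
sqrt(S) = sqrt(0.0015) = 0.03873.
Numerator: n*Q = 0.034 * 48.8 = 1.6592.
Denominator: b*sqrt(S) = 13.9 * 0.03873 = 0.538347.
arg = 3.082.
y_n = 3.082^(3/5) = 1.9647 m.

1.9647


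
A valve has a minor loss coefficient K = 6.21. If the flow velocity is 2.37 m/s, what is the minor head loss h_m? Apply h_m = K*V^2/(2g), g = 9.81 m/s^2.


Minor loss formula: h_m = K * V^2/(2g).
V^2 = 2.37^2 = 5.6169.
V^2/(2g) = 5.6169 / 19.62 = 0.2863 m.
h_m = 6.21 * 0.2863 = 1.7778 m.

1.7778


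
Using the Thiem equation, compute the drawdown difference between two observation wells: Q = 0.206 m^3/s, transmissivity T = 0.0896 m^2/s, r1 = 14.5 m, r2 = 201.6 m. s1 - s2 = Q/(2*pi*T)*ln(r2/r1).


Thiem equation: s1 - s2 = Q/(2*pi*T) * ln(r2/r1).
ln(r2/r1) = ln(201.6/14.5) = 2.6321.
Q/(2*pi*T) = 0.206 / (2*pi*0.0896) = 0.206 / 0.563 = 0.3659.
s1 - s2 = 0.3659 * 2.6321 = 0.9631 m.

0.9631


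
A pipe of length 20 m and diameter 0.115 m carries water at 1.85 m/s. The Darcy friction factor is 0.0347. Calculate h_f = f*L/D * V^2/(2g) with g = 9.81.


Darcy-Weisbach equation: h_f = f * (L/D) * V^2/(2g).
f * L/D = 0.0347 * 20/0.115 = 6.0348.
V^2/(2g) = 1.85^2 / (2*9.81) = 3.4225 / 19.62 = 0.1744 m.
h_f = 6.0348 * 0.1744 = 1.053 m.

1.053


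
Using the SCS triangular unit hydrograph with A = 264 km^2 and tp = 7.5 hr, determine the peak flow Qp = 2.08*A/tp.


SCS formula: Qp = 2.08 * A / tp.
Qp = 2.08 * 264 / 7.5
   = 549.12 / 7.5
   = 73.22 m^3/s per cm.

73.22


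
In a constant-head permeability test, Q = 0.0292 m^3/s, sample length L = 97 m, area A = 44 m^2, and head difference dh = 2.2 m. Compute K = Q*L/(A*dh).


From K = Q*L / (A*dh):
Numerator: Q*L = 0.0292 * 97 = 2.8324.
Denominator: A*dh = 44 * 2.2 = 96.8.
K = 2.8324 / 96.8 = 0.02926 m/s.

0.02926


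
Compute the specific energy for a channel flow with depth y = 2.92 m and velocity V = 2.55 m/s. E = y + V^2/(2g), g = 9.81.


Specific energy E = y + V^2/(2g).
Velocity head = V^2/(2g) = 2.55^2 / (2*9.81) = 6.5025 / 19.62 = 0.3314 m.
E = 2.92 + 0.3314 = 3.2514 m.

3.2514


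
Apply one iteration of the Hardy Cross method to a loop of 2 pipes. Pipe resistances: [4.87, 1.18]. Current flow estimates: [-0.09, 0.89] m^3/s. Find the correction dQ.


Numerator terms (r*Q*|Q|): 4.87*-0.09*|-0.09| = -0.0394; 1.18*0.89*|0.89| = 0.9347.
Sum of numerator = 0.8952.
Denominator terms (r*|Q|): 4.87*|-0.09| = 0.4383; 1.18*|0.89| = 1.0502.
2 * sum of denominator = 2 * 1.4885 = 2.977.
dQ = -0.8952 / 2.977 = -0.3007 m^3/s.

-0.3007


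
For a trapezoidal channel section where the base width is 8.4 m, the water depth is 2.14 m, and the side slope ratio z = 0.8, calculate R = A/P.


For a trapezoidal section with side slope z:
A = (b + z*y)*y = (8.4 + 0.8*2.14)*2.14 = 21.64 m^2.
P = b + 2*y*sqrt(1 + z^2) = 8.4 + 2*2.14*sqrt(1 + 0.8^2) = 13.881 m.
R = A/P = 21.64 / 13.881 = 1.5589 m.

1.5589


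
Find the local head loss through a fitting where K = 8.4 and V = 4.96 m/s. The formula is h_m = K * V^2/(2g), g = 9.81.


Minor loss formula: h_m = K * V^2/(2g).
V^2 = 4.96^2 = 24.6016.
V^2/(2g) = 24.6016 / 19.62 = 1.2539 m.
h_m = 8.4 * 1.2539 = 10.5328 m.

10.5328


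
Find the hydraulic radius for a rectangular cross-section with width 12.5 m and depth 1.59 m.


For a rectangular section:
Flow area A = b * y = 12.5 * 1.59 = 19.88 m^2.
Wetted perimeter P = b + 2y = 12.5 + 2*1.59 = 15.68 m.
Hydraulic radius R = A/P = 19.88 / 15.68 = 1.2675 m.

1.2675


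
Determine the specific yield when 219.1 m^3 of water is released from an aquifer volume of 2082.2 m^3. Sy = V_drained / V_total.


Specific yield Sy = Volume drained / Total volume.
Sy = 219.1 / 2082.2
   = 0.1052.

0.1052


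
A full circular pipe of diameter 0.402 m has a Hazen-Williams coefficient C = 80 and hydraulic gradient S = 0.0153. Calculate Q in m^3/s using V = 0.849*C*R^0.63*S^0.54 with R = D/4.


For a full circular pipe, R = D/4 = 0.402/4 = 0.1005 m.
V = 0.849 * 80 * 0.1005^0.63 * 0.0153^0.54
  = 0.849 * 80 * 0.235161 * 0.104649
  = 1.6715 m/s.
Pipe area A = pi*D^2/4 = pi*0.402^2/4 = 0.1269 m^2.
Q = A * V = 0.1269 * 1.6715 = 0.2121 m^3/s.

0.2121


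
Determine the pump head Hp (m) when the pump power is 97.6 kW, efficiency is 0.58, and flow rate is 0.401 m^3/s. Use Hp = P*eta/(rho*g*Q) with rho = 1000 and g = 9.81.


Pump head formula: Hp = P * eta / (rho * g * Q).
Numerator: P * eta = 97.6 * 1000 * 0.58 = 56608.0 W.
Denominator: rho * g * Q = 1000 * 9.81 * 0.401 = 3933.81.
Hp = 56608.0 / 3933.81 = 14.39 m.

14.39


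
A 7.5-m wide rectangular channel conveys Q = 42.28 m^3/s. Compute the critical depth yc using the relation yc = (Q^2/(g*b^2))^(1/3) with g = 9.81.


Using yc = (Q^2 / (g * b^2))^(1/3):
Q^2 = 42.28^2 = 1787.6.
g * b^2 = 9.81 * 7.5^2 = 9.81 * 56.25 = 551.81.
Q^2 / (g*b^2) = 1787.6 / 551.81 = 3.2395.
yc = 3.2395^(1/3) = 1.4797 m.

1.4797


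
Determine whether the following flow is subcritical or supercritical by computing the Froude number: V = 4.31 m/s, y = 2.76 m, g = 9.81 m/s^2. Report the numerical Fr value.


The Froude number is defined as Fr = V / sqrt(g*y).
g*y = 9.81 * 2.76 = 27.0756.
sqrt(g*y) = sqrt(27.0756) = 5.2034.
Fr = 4.31 / 5.2034 = 0.8283.
Since Fr < 1, the flow is subcritical.

0.8283


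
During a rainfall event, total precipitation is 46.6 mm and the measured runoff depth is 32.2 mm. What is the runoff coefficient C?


The runoff coefficient C = runoff depth / rainfall depth.
C = 32.2 / 46.6
  = 0.691.

0.691


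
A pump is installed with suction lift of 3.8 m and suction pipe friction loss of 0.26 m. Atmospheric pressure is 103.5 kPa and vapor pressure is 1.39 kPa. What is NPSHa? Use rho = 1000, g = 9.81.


NPSHa = p_atm/(rho*g) - z_s - hf_s - p_vap/(rho*g).
p_atm/(rho*g) = 103.5*1000 / (1000*9.81) = 10.55 m.
p_vap/(rho*g) = 1.39*1000 / (1000*9.81) = 0.142 m.
NPSHa = 10.55 - 3.8 - 0.26 - 0.142
      = 6.35 m.

6.35


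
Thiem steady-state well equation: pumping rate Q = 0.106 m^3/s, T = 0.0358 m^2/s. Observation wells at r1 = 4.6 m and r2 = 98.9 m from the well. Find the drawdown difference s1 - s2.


Thiem equation: s1 - s2 = Q/(2*pi*T) * ln(r2/r1).
ln(r2/r1) = ln(98.9/4.6) = 3.0681.
Q/(2*pi*T) = 0.106 / (2*pi*0.0358) = 0.106 / 0.2249 = 0.4712.
s1 - s2 = 0.4712 * 3.0681 = 1.4458 m.

1.4458


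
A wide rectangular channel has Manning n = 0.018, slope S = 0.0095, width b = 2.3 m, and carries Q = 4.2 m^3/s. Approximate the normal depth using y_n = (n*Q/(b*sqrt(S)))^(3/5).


We use the wide-channel approximation y_n = (n*Q/(b*sqrt(S)))^(3/5).
sqrt(S) = sqrt(0.0095) = 0.097468.
Numerator: n*Q = 0.018 * 4.2 = 0.0756.
Denominator: b*sqrt(S) = 2.3 * 0.097468 = 0.224176.
arg = 0.3372.
y_n = 0.3372^(3/5) = 0.5209 m.

0.5209


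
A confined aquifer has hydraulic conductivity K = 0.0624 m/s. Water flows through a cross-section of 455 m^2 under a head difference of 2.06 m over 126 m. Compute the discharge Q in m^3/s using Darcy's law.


Darcy's law: Q = K * A * i, where i = dh/L.
Hydraulic gradient i = 2.06 / 126 = 0.016349.
Q = 0.0624 * 455 * 0.016349
  = 0.4642 m^3/s.

0.4642


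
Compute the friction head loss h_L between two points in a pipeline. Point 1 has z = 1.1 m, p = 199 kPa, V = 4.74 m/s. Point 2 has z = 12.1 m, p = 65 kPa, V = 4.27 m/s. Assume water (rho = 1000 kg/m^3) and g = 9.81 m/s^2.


Total head at each section: H = z + p/(rho*g) + V^2/(2g).
H1 = 1.1 + 199*1000/(1000*9.81) + 4.74^2/(2*9.81)
   = 1.1 + 20.285 + 1.1451
   = 22.531 m.
H2 = 12.1 + 65*1000/(1000*9.81) + 4.27^2/(2*9.81)
   = 12.1 + 6.626 + 0.9293
   = 19.655 m.
h_L = H1 - H2 = 22.531 - 19.655 = 2.875 m.

2.875


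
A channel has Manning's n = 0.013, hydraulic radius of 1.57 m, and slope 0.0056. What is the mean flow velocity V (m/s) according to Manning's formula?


Manning's equation gives V = (1/n) * R^(2/3) * S^(1/2).
First, compute R^(2/3) = 1.57^(2/3) = 1.3508.
Next, S^(1/2) = 0.0056^(1/2) = 0.074833.
Then 1/n = 1/0.013 = 76.92.
V = 76.92 * 1.3508 * 0.074833 = 7.7759 m/s.

7.7759


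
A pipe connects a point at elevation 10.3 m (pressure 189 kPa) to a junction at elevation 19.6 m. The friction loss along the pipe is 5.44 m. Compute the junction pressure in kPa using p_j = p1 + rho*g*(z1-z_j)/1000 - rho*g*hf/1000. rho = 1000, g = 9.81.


Junction pressure: p_j = p1 + rho*g*(z1 - z_j)/1000 - rho*g*hf/1000.
Elevation term = 1000*9.81*(10.3 - 19.6)/1000 = -91.233 kPa.
Friction term = 1000*9.81*5.44/1000 = 53.366 kPa.
p_j = 189 + -91.233 - 53.366 = 44.4 kPa.

44.4


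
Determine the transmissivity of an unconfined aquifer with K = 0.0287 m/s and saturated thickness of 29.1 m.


Transmissivity is defined as T = K * h.
T = 0.0287 * 29.1
  = 0.8352 m^2/s.

0.8352


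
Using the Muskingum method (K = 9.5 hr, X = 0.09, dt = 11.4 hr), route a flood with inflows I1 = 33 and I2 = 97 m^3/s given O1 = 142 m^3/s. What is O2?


Muskingum coefficients:
denom = 2*K*(1-X) + dt = 2*9.5*(1-0.09) + 11.4 = 28.69.
C0 = (dt - 2*K*X)/denom = (11.4 - 2*9.5*0.09)/28.69 = 0.3377.
C1 = (dt + 2*K*X)/denom = (11.4 + 2*9.5*0.09)/28.69 = 0.457.
C2 = (2*K*(1-X) - dt)/denom = 0.2053.
O2 = C0*I2 + C1*I1 + C2*O1
   = 0.3377*97 + 0.457*33 + 0.2053*142
   = 76.99 m^3/s.

76.99


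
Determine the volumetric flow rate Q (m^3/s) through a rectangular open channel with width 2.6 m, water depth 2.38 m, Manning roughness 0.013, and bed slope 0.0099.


For a rectangular channel, the cross-sectional area A = b * y = 2.6 * 2.38 = 6.19 m^2.
The wetted perimeter P = b + 2y = 2.6 + 2*2.38 = 7.36 m.
Hydraulic radius R = A/P = 6.19/7.36 = 0.8408 m.
Velocity V = (1/n)*R^(2/3)*S^(1/2) = (1/0.013)*0.8408^(2/3)*0.0099^(1/2) = 6.818 m/s.
Discharge Q = A * V = 6.19 * 6.818 = 42.19 m^3/s.

42.19


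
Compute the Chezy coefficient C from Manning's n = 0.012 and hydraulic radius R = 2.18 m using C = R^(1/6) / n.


The Chezy coefficient relates to Manning's n through C = R^(1/6) / n.
R^(1/6) = 2.18^(1/6) = 1.1387.
C = 1.1387 / 0.012 = 94.89 m^(1/2)/s.

94.89


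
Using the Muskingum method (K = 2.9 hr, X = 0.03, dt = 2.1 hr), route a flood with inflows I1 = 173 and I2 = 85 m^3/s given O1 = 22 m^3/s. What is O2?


Muskingum coefficients:
denom = 2*K*(1-X) + dt = 2*2.9*(1-0.03) + 2.1 = 7.726.
C0 = (dt - 2*K*X)/denom = (2.1 - 2*2.9*0.03)/7.726 = 0.2493.
C1 = (dt + 2*K*X)/denom = (2.1 + 2*2.9*0.03)/7.726 = 0.2943.
C2 = (2*K*(1-X) - dt)/denom = 0.4564.
O2 = C0*I2 + C1*I1 + C2*O1
   = 0.2493*85 + 0.2943*173 + 0.4564*22
   = 82.15 m^3/s.

82.15


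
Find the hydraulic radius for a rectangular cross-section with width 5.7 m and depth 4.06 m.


For a rectangular section:
Flow area A = b * y = 5.7 * 4.06 = 23.14 m^2.
Wetted perimeter P = b + 2y = 5.7 + 2*4.06 = 13.82 m.
Hydraulic radius R = A/P = 23.14 / 13.82 = 1.6745 m.

1.6745


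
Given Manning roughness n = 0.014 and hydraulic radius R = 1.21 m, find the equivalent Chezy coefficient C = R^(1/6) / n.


The Chezy coefficient relates to Manning's n through C = R^(1/6) / n.
R^(1/6) = 1.21^(1/6) = 1.03228.
C = 1.03228 / 0.014 = 73.73 m^(1/2)/s.

73.73


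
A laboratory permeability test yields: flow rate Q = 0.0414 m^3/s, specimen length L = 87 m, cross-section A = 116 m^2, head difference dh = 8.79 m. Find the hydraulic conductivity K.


From K = Q*L / (A*dh):
Numerator: Q*L = 0.0414 * 87 = 3.6018.
Denominator: A*dh = 116 * 8.79 = 1019.64.
K = 3.6018 / 1019.64 = 0.003532 m/s.

0.003532


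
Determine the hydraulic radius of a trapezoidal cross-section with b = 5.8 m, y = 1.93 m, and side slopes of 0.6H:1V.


For a trapezoidal section with side slope z:
A = (b + z*y)*y = (5.8 + 0.6*1.93)*1.93 = 13.429 m^2.
P = b + 2*y*sqrt(1 + z^2) = 5.8 + 2*1.93*sqrt(1 + 0.6^2) = 10.301 m.
R = A/P = 13.429 / 10.301 = 1.3036 m.

1.3036


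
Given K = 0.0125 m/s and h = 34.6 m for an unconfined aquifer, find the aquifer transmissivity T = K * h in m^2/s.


Transmissivity is defined as T = K * h.
T = 0.0125 * 34.6
  = 0.4325 m^2/s.

0.4325


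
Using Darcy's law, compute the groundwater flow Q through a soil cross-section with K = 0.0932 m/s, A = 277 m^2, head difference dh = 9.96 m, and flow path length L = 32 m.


Darcy's law: Q = K * A * i, where i = dh/L.
Hydraulic gradient i = 9.96 / 32 = 0.31125.
Q = 0.0932 * 277 * 0.31125
  = 8.0354 m^3/s.

8.0354


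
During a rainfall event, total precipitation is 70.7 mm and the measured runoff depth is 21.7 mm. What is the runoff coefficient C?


The runoff coefficient C = runoff depth / rainfall depth.
C = 21.7 / 70.7
  = 0.3069.

0.3069


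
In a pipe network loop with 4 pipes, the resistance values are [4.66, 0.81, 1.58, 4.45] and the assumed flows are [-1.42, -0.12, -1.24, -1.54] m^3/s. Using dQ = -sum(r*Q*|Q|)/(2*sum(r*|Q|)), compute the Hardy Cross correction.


Numerator terms (r*Q*|Q|): 4.66*-1.42*|-1.42| = -9.3964; 0.81*-0.12*|-0.12| = -0.0117; 1.58*-1.24*|-1.24| = -2.4294; 4.45*-1.54*|-1.54| = -10.5536.
Sum of numerator = -22.3911.
Denominator terms (r*|Q|): 4.66*|-1.42| = 6.6172; 0.81*|-0.12| = 0.0972; 1.58*|-1.24| = 1.9592; 4.45*|-1.54| = 6.853.
2 * sum of denominator = 2 * 15.5266 = 31.0532.
dQ = --22.3911 / 31.0532 = 0.7211 m^3/s.

0.7211


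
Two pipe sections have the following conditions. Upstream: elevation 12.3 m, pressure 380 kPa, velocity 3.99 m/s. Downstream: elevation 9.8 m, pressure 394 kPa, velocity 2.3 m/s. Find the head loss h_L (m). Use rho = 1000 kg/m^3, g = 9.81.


Total head at each section: H = z + p/(rho*g) + V^2/(2g).
H1 = 12.3 + 380*1000/(1000*9.81) + 3.99^2/(2*9.81)
   = 12.3 + 38.736 + 0.8114
   = 51.847 m.
H2 = 9.8 + 394*1000/(1000*9.81) + 2.3^2/(2*9.81)
   = 9.8 + 40.163 + 0.2696
   = 50.233 m.
h_L = H1 - H2 = 51.847 - 50.233 = 1.615 m.

1.615


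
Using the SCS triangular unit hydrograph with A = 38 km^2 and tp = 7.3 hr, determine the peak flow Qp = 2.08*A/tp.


SCS formula: Qp = 2.08 * A / tp.
Qp = 2.08 * 38 / 7.3
   = 79.04 / 7.3
   = 10.83 m^3/s per cm.

10.83


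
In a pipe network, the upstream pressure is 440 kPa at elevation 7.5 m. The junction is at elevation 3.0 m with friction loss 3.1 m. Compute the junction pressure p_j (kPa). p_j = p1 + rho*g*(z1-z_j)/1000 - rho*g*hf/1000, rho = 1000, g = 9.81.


Junction pressure: p_j = p1 + rho*g*(z1 - z_j)/1000 - rho*g*hf/1000.
Elevation term = 1000*9.81*(7.5 - 3.0)/1000 = 44.145 kPa.
Friction term = 1000*9.81*3.1/1000 = 30.411 kPa.
p_j = 440 + 44.145 - 30.411 = 453.73 kPa.

453.73


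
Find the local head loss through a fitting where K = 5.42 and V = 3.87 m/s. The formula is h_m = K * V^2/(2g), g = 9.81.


Minor loss formula: h_m = K * V^2/(2g).
V^2 = 3.87^2 = 14.9769.
V^2/(2g) = 14.9769 / 19.62 = 0.7633 m.
h_m = 5.42 * 0.7633 = 4.1373 m.

4.1373


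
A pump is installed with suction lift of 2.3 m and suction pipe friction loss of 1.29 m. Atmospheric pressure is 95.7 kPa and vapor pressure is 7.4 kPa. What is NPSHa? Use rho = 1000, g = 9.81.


NPSHa = p_atm/(rho*g) - z_s - hf_s - p_vap/(rho*g).
p_atm/(rho*g) = 95.7*1000 / (1000*9.81) = 9.755 m.
p_vap/(rho*g) = 7.4*1000 / (1000*9.81) = 0.754 m.
NPSHa = 9.755 - 2.3 - 1.29 - 0.754
      = 5.41 m.

5.41


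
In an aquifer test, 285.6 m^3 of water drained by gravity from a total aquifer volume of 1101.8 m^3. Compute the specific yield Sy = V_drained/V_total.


Specific yield Sy = Volume drained / Total volume.
Sy = 285.6 / 1101.8
   = 0.2592.

0.2592


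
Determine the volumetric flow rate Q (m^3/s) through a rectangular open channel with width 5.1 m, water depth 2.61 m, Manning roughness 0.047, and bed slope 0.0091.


For a rectangular channel, the cross-sectional area A = b * y = 5.1 * 2.61 = 13.31 m^2.
The wetted perimeter P = b + 2y = 5.1 + 2*2.61 = 10.32 m.
Hydraulic radius R = A/P = 13.31/10.32 = 1.2898 m.
Velocity V = (1/n)*R^(2/3)*S^(1/2) = (1/0.047)*1.2898^(2/3)*0.0091^(1/2) = 2.405 m/s.
Discharge Q = A * V = 13.31 * 2.405 = 32.013 m^3/s.

32.013


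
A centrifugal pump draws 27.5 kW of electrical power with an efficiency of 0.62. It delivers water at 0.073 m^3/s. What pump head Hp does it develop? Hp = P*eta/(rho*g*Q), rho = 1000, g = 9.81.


Pump head formula: Hp = P * eta / (rho * g * Q).
Numerator: P * eta = 27.5 * 1000 * 0.62 = 17050.0 W.
Denominator: rho * g * Q = 1000 * 9.81 * 0.073 = 716.13.
Hp = 17050.0 / 716.13 = 23.81 m.

23.81


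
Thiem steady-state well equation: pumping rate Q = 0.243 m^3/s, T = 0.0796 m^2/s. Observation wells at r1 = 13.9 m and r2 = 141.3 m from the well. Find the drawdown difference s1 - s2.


Thiem equation: s1 - s2 = Q/(2*pi*T) * ln(r2/r1).
ln(r2/r1) = ln(141.3/13.9) = 2.319.
Q/(2*pi*T) = 0.243 / (2*pi*0.0796) = 0.243 / 0.5001 = 0.4859.
s1 - s2 = 0.4859 * 2.319 = 1.1267 m.

1.1267


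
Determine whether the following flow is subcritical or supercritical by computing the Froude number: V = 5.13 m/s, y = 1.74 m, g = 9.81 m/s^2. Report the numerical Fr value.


The Froude number is defined as Fr = V / sqrt(g*y).
g*y = 9.81 * 1.74 = 17.0694.
sqrt(g*y) = sqrt(17.0694) = 4.1315.
Fr = 5.13 / 4.1315 = 1.2417.
Since Fr > 1, the flow is supercritical.

1.2417


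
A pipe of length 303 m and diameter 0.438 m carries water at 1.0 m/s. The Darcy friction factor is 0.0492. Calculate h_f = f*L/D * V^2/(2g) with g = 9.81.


Darcy-Weisbach equation: h_f = f * (L/D) * V^2/(2g).
f * L/D = 0.0492 * 303/0.438 = 34.0356.
V^2/(2g) = 1.0^2 / (2*9.81) = 1.0 / 19.62 = 0.051 m.
h_f = 34.0356 * 0.051 = 1.735 m.

1.735


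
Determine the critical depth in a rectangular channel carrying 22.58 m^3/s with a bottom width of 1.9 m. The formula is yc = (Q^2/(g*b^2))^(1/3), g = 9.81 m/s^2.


Using yc = (Q^2 / (g * b^2))^(1/3):
Q^2 = 22.58^2 = 509.86.
g * b^2 = 9.81 * 1.9^2 = 9.81 * 3.61 = 35.41.
Q^2 / (g*b^2) = 509.86 / 35.41 = 14.3988.
yc = 14.3988^(1/3) = 2.4327 m.

2.4327


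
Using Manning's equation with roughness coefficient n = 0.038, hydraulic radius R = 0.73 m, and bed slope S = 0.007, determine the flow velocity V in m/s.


Manning's equation gives V = (1/n) * R^(2/3) * S^(1/2).
First, compute R^(2/3) = 0.73^(2/3) = 0.8107.
Next, S^(1/2) = 0.007^(1/2) = 0.083666.
Then 1/n = 1/0.038 = 26.32.
V = 26.32 * 0.8107 * 0.083666 = 1.785 m/s.

1.785


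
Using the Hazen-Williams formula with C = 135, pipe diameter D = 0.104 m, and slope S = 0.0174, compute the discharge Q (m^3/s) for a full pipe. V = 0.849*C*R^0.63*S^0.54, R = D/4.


For a full circular pipe, R = D/4 = 0.104/4 = 0.026 m.
V = 0.849 * 135 * 0.026^0.63 * 0.0174^0.54
  = 0.849 * 135 * 0.100331 * 0.112175
  = 1.2899 m/s.
Pipe area A = pi*D^2/4 = pi*0.104^2/4 = 0.0085 m^2.
Q = A * V = 0.0085 * 1.2899 = 0.011 m^3/s.

0.011


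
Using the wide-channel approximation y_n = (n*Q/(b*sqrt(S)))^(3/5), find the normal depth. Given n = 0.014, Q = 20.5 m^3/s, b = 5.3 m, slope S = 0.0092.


We use the wide-channel approximation y_n = (n*Q/(b*sqrt(S)))^(3/5).
sqrt(S) = sqrt(0.0092) = 0.095917.
Numerator: n*Q = 0.014 * 20.5 = 0.287.
Denominator: b*sqrt(S) = 5.3 * 0.095917 = 0.50836.
arg = 0.5646.
y_n = 0.5646^(3/5) = 0.7096 m.

0.7096


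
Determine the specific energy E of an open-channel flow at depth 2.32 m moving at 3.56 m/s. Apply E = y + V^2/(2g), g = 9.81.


Specific energy E = y + V^2/(2g).
Velocity head = V^2/(2g) = 3.56^2 / (2*9.81) = 12.6736 / 19.62 = 0.646 m.
E = 2.32 + 0.646 = 2.966 m.

2.966


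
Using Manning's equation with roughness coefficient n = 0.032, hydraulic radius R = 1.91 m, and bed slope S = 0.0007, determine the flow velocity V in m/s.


Manning's equation gives V = (1/n) * R^(2/3) * S^(1/2).
First, compute R^(2/3) = 1.91^(2/3) = 1.5394.
Next, S^(1/2) = 0.0007^(1/2) = 0.026458.
Then 1/n = 1/0.032 = 31.25.
V = 31.25 * 1.5394 * 0.026458 = 1.2728 m/s.

1.2728


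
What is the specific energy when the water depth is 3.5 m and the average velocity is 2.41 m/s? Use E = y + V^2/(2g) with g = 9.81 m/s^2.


Specific energy E = y + V^2/(2g).
Velocity head = V^2/(2g) = 2.41^2 / (2*9.81) = 5.8081 / 19.62 = 0.296 m.
E = 3.5 + 0.296 = 3.796 m.

3.796


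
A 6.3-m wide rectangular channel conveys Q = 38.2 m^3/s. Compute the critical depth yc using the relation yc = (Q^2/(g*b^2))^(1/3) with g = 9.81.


Using yc = (Q^2 / (g * b^2))^(1/3):
Q^2 = 38.2^2 = 1459.24.
g * b^2 = 9.81 * 6.3^2 = 9.81 * 39.69 = 389.36.
Q^2 / (g*b^2) = 1459.24 / 389.36 = 3.7478.
yc = 3.7478^(1/3) = 1.5533 m.

1.5533


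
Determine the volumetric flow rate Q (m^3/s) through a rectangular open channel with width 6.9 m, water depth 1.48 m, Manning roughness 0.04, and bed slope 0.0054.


For a rectangular channel, the cross-sectional area A = b * y = 6.9 * 1.48 = 10.21 m^2.
The wetted perimeter P = b + 2y = 6.9 + 2*1.48 = 9.86 m.
Hydraulic radius R = A/P = 10.21/9.86 = 1.0357 m.
Velocity V = (1/n)*R^(2/3)*S^(1/2) = (1/0.04)*1.0357^(2/3)*0.0054^(1/2) = 1.8806 m/s.
Discharge Q = A * V = 10.21 * 1.8806 = 19.205 m^3/s.

19.205


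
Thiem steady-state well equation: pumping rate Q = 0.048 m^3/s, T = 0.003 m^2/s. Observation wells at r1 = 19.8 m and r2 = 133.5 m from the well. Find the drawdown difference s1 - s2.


Thiem equation: s1 - s2 = Q/(2*pi*T) * ln(r2/r1).
ln(r2/r1) = ln(133.5/19.8) = 1.9084.
Q/(2*pi*T) = 0.048 / (2*pi*0.003) = 0.048 / 0.0188 = 2.5465.
s1 - s2 = 2.5465 * 1.9084 = 4.8598 m.

4.8598


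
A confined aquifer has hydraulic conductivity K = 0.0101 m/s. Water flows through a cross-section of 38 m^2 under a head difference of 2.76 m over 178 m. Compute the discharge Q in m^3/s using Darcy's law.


Darcy's law: Q = K * A * i, where i = dh/L.
Hydraulic gradient i = 2.76 / 178 = 0.015506.
Q = 0.0101 * 38 * 0.015506
  = 0.006 m^3/s.

0.006


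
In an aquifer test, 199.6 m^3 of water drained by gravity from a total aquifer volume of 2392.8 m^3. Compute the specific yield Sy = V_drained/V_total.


Specific yield Sy = Volume drained / Total volume.
Sy = 199.6 / 2392.8
   = 0.0834.

0.0834


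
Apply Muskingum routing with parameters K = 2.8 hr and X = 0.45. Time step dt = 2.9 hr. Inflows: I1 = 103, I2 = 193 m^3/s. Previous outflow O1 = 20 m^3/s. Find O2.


Muskingum coefficients:
denom = 2*K*(1-X) + dt = 2*2.8*(1-0.45) + 2.9 = 5.98.
C0 = (dt - 2*K*X)/denom = (2.9 - 2*2.8*0.45)/5.98 = 0.0635.
C1 = (dt + 2*K*X)/denom = (2.9 + 2*2.8*0.45)/5.98 = 0.9064.
C2 = (2*K*(1-X) - dt)/denom = 0.0301.
O2 = C0*I2 + C1*I1 + C2*O1
   = 0.0635*193 + 0.9064*103 + 0.0301*20
   = 106.22 m^3/s.

106.22


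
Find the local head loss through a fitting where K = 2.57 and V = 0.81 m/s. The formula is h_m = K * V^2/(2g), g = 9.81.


Minor loss formula: h_m = K * V^2/(2g).
V^2 = 0.81^2 = 0.6561.
V^2/(2g) = 0.6561 / 19.62 = 0.0334 m.
h_m = 2.57 * 0.0334 = 0.0859 m.

0.0859


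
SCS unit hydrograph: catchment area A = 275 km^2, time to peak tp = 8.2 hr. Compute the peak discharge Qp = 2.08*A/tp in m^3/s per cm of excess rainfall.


SCS formula: Qp = 2.08 * A / tp.
Qp = 2.08 * 275 / 8.2
   = 572.0 / 8.2
   = 69.76 m^3/s per cm.

69.76


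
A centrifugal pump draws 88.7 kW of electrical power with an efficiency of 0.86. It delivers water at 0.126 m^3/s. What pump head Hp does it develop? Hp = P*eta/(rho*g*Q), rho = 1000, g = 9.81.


Pump head formula: Hp = P * eta / (rho * g * Q).
Numerator: P * eta = 88.7 * 1000 * 0.86 = 76282.0 W.
Denominator: rho * g * Q = 1000 * 9.81 * 0.126 = 1236.06.
Hp = 76282.0 / 1236.06 = 61.71 m.

61.71


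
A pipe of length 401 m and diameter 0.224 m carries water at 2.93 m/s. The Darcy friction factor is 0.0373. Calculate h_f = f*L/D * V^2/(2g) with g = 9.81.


Darcy-Weisbach equation: h_f = f * (L/D) * V^2/(2g).
f * L/D = 0.0373 * 401/0.224 = 66.7737.
V^2/(2g) = 2.93^2 / (2*9.81) = 8.5849 / 19.62 = 0.4376 m.
h_f = 66.7737 * 0.4376 = 29.217 m.

29.217


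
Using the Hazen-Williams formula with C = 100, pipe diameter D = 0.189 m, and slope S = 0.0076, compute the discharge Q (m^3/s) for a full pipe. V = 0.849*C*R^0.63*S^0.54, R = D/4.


For a full circular pipe, R = D/4 = 0.189/4 = 0.0473 m.
V = 0.849 * 100 * 0.0473^0.63 * 0.0076^0.54
  = 0.849 * 100 * 0.146175 * 0.07172
  = 0.8901 m/s.
Pipe area A = pi*D^2/4 = pi*0.189^2/4 = 0.0281 m^2.
Q = A * V = 0.0281 * 0.8901 = 0.025 m^3/s.

0.025


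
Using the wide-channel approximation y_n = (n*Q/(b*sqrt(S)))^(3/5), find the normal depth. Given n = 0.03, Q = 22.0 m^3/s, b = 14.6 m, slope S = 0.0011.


We use the wide-channel approximation y_n = (n*Q/(b*sqrt(S)))^(3/5).
sqrt(S) = sqrt(0.0011) = 0.033166.
Numerator: n*Q = 0.03 * 22.0 = 0.66.
Denominator: b*sqrt(S) = 14.6 * 0.033166 = 0.484224.
arg = 1.363.
y_n = 1.363^(3/5) = 1.2042 m.

1.2042


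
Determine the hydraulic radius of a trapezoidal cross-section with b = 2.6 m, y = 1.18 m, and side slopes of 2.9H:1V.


For a trapezoidal section with side slope z:
A = (b + z*y)*y = (2.6 + 2.9*1.18)*1.18 = 7.106 m^2.
P = b + 2*y*sqrt(1 + z^2) = 2.6 + 2*1.18*sqrt(1 + 2.9^2) = 9.839 m.
R = A/P = 7.106 / 9.839 = 0.7222 m.

0.7222


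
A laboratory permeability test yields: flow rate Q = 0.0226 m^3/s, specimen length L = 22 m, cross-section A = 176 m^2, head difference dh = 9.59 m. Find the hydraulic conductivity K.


From K = Q*L / (A*dh):
Numerator: Q*L = 0.0226 * 22 = 0.4972.
Denominator: A*dh = 176 * 9.59 = 1687.84.
K = 0.4972 / 1687.84 = 0.000295 m/s.

0.000295


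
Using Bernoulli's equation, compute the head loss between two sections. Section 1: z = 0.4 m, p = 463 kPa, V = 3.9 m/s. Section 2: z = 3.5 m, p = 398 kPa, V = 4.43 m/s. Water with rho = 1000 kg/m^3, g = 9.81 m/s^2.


Total head at each section: H = z + p/(rho*g) + V^2/(2g).
H1 = 0.4 + 463*1000/(1000*9.81) + 3.9^2/(2*9.81)
   = 0.4 + 47.197 + 0.7752
   = 48.372 m.
H2 = 3.5 + 398*1000/(1000*9.81) + 4.43^2/(2*9.81)
   = 3.5 + 40.571 + 1.0002
   = 45.071 m.
h_L = H1 - H2 = 48.372 - 45.071 = 3.301 m.

3.301


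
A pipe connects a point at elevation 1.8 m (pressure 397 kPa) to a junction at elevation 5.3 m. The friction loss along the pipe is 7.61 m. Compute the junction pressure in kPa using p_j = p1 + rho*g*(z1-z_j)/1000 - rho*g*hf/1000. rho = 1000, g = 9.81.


Junction pressure: p_j = p1 + rho*g*(z1 - z_j)/1000 - rho*g*hf/1000.
Elevation term = 1000*9.81*(1.8 - 5.3)/1000 = -34.335 kPa.
Friction term = 1000*9.81*7.61/1000 = 74.654 kPa.
p_j = 397 + -34.335 - 74.654 = 288.01 kPa.

288.01
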